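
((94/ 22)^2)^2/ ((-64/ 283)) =-1380949723/ 937024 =-1473.76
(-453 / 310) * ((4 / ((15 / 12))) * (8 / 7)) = -28992 / 5425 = -5.34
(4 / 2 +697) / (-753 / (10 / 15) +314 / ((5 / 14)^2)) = 0.52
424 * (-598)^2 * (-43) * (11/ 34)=-35859098704/ 17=-2109358747.29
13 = 13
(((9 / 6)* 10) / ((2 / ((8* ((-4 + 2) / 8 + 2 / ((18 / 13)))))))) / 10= 43 / 6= 7.17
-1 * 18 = -18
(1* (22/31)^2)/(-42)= -242/20181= -0.01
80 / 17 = 4.71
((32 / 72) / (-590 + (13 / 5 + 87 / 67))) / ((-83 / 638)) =106865 / 18333621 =0.01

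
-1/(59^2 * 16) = -1/55696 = -0.00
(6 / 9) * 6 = 4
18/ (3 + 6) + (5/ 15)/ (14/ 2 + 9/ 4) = 226/ 111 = 2.04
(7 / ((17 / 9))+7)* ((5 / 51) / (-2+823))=910 / 711807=0.00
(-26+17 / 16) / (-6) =133 / 32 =4.16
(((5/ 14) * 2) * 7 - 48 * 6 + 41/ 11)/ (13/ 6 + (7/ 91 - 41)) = 239616/ 33253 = 7.21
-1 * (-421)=421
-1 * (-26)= 26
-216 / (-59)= 216 / 59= 3.66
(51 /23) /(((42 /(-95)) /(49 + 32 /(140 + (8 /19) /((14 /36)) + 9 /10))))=-2144621485 /8686502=-246.89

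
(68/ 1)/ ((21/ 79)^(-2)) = 29988/ 6241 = 4.80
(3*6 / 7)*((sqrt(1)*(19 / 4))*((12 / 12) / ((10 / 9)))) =1539 / 140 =10.99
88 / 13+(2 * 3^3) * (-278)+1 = -195055 / 13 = -15004.23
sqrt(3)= 1.73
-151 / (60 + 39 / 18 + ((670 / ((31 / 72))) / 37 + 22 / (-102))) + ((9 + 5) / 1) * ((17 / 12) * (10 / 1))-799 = -21980406428 / 36505119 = -602.12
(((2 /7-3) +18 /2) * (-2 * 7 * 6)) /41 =-528 /41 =-12.88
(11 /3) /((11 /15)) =5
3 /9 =1 /3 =0.33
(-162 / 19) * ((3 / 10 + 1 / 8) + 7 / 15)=-2889 / 380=-7.60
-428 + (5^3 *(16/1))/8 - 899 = -1077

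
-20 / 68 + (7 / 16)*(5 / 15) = -121 / 816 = -0.15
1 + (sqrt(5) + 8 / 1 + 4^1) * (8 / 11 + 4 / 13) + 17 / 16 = 148 * sqrt(5) / 143 + 33135 / 2288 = 16.80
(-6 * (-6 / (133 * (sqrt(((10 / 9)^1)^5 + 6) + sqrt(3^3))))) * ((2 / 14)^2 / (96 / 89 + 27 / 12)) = 1038096 / (2574215 * (sqrt(454294) + 729 * sqrt(3))) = 0.00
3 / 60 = 1 / 20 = 0.05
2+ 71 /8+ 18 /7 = 753 /56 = 13.45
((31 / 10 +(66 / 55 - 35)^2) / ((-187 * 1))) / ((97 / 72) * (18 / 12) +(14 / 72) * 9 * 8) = -124968 / 326825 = -0.38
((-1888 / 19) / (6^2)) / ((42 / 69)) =-5428 / 1197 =-4.53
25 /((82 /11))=275 /82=3.35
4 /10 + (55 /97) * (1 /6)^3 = 42179 /104760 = 0.40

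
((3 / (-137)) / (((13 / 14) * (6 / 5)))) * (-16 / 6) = 280 / 5343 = 0.05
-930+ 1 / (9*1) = -8369 / 9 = -929.89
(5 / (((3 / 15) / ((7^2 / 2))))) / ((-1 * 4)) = -1225 / 8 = -153.12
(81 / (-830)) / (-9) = 9 / 830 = 0.01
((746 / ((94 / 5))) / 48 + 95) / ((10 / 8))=43237 / 564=76.66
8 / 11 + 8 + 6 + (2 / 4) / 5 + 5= 2181 / 110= 19.83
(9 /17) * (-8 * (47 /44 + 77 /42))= -2298 /187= -12.29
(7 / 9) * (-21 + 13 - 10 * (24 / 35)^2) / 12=-778 / 945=-0.82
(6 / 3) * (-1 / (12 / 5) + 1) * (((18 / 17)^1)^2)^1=378 / 289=1.31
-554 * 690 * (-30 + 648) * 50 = -11811834000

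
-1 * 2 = -2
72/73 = 0.99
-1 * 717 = -717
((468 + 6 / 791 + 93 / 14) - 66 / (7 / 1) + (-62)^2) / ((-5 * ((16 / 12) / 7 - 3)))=20451567 / 66670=306.76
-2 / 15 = -0.13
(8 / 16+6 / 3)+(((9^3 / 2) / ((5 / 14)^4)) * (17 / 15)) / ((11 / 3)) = 6927.44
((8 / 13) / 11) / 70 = 4 / 5005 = 0.00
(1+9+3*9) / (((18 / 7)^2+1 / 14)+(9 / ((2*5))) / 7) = 9065 / 1669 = 5.43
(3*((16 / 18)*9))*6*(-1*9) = -1296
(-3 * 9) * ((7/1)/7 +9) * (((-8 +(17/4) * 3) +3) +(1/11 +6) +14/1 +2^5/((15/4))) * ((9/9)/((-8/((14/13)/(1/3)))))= 4537323/1144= 3966.19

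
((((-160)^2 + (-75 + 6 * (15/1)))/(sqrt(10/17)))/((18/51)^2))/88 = 1480547 * sqrt(170)/6336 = 3046.71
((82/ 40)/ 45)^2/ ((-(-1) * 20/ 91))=152971/ 16200000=0.01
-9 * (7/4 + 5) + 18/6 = -231/4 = -57.75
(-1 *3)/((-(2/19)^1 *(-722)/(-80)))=60/19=3.16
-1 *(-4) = 4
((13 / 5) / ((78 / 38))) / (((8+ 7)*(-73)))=-19 / 16425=-0.00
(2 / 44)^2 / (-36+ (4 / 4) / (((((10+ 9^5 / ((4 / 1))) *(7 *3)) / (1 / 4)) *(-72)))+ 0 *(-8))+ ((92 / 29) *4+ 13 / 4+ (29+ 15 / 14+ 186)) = 73318058670257993 / 316011095779148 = 232.01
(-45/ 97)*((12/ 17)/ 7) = -540/ 11543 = -0.05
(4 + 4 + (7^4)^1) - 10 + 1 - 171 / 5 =11829 / 5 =2365.80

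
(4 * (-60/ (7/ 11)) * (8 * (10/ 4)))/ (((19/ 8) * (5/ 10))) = -6351.88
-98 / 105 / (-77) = 2 / 165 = 0.01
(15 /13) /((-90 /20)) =-10 /39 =-0.26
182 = 182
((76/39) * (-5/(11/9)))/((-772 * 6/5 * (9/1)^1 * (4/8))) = 475/248391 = 0.00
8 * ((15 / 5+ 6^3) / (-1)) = -1752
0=0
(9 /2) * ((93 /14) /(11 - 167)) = -0.19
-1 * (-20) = 20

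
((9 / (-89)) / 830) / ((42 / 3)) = -9 / 1034180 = -0.00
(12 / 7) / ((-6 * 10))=-1 / 35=-0.03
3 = 3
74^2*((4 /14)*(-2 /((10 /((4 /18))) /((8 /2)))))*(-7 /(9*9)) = 87616 /3645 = 24.04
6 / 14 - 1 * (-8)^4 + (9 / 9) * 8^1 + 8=-28557 / 7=-4079.57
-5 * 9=-45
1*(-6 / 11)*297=-162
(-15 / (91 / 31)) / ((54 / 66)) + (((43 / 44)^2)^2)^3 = -78866245566753105437407 / 14374566782060281724928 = -5.49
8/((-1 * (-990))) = 4/495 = 0.01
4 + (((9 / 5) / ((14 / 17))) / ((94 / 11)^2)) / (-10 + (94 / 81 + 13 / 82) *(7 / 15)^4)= 826085723548187 / 206677056371828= 4.00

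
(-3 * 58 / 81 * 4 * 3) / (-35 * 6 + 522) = -29 / 351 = -0.08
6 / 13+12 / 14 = 120 / 91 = 1.32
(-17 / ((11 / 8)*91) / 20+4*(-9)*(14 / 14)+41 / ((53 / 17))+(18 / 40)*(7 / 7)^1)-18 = -42873031 / 1061060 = -40.41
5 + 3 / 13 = 68 / 13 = 5.23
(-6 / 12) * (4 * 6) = -12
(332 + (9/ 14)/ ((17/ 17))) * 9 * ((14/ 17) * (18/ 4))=377217/ 34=11094.62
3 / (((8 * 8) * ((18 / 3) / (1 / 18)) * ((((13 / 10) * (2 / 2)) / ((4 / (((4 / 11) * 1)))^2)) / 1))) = 605 / 14976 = 0.04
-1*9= -9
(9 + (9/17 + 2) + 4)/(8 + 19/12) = 3168/1955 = 1.62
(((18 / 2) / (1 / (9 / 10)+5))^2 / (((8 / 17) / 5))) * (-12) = -334611 / 1210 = -276.54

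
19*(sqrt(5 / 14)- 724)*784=-10784704 + 1064*sqrt(70)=-10775801.94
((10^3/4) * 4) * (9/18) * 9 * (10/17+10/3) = 300000/17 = 17647.06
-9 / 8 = -1.12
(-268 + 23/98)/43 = -26241/4214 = -6.23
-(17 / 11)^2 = -289 / 121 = -2.39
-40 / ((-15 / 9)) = 24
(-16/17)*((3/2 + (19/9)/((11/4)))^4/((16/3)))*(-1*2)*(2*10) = 203214816005/1088675478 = 186.66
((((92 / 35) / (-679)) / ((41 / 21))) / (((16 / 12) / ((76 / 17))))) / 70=-7866 / 82821025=-0.00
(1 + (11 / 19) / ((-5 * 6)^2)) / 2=17111 / 34200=0.50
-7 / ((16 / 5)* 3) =-35 / 48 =-0.73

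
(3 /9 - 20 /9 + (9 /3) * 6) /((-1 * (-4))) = 145 /36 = 4.03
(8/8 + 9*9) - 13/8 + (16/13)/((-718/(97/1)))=2994673/37336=80.21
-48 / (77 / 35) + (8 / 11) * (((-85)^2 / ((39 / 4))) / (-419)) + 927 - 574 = 59299063 / 179751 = 329.90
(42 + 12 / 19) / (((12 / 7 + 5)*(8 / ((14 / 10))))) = 3969 / 3572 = 1.11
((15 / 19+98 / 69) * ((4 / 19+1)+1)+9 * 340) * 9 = 229029642 / 8303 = 27583.96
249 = 249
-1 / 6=-0.17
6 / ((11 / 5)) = 30 / 11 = 2.73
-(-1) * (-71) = -71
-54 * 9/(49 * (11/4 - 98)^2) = -864/790321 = -0.00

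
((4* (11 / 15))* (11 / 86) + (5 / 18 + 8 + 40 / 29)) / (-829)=-1125923 / 93038670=-0.01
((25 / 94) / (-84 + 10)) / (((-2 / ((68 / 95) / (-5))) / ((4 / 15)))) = -34 / 495615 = -0.00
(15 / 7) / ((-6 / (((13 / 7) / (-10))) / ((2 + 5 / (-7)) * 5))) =0.43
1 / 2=0.50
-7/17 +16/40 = -1/85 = -0.01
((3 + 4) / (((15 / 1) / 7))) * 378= 6174 / 5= 1234.80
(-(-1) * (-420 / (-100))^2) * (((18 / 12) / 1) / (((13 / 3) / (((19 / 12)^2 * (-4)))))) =-61.23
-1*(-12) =12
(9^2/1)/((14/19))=1539/14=109.93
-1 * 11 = -11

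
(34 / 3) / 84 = 17 / 126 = 0.13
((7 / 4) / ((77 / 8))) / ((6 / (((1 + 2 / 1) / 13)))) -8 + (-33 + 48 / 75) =-144262 / 3575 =-40.35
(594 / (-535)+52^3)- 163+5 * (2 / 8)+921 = 302523539 / 2140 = 141366.14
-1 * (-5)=5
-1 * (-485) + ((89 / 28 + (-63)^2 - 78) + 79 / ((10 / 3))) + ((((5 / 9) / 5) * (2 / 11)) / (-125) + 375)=4777.88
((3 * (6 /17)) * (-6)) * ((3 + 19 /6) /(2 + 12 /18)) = -999 /68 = -14.69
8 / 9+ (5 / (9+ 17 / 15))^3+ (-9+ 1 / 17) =-7.93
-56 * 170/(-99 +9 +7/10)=95200/893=106.61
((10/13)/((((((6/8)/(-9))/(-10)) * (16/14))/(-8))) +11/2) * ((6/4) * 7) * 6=-1049391/26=-40361.19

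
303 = 303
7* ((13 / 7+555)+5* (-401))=-10137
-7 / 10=-0.70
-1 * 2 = -2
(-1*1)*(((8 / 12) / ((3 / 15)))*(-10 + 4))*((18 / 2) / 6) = 30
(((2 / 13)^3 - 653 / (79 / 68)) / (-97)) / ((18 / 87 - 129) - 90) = -2829093724 / 106821951795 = -0.03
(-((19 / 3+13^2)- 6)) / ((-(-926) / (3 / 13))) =-0.04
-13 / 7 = -1.86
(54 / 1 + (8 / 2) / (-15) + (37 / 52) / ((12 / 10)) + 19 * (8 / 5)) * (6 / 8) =132173 / 2080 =63.54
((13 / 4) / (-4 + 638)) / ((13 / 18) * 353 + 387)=117 / 14651740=0.00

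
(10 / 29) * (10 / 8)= 25 / 58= 0.43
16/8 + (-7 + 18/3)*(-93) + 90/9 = 105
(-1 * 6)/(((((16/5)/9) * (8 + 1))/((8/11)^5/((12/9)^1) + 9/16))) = -27640125/20614528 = -1.34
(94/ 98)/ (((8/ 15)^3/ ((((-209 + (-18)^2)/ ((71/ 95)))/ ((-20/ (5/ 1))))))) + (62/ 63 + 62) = -11557950517/ 64124928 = -180.24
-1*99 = -99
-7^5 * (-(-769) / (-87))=12924583 / 87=148558.43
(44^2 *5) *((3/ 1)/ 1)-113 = 28927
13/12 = 1.08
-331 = -331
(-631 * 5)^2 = 9954025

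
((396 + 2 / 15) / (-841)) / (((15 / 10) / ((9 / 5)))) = -11884 / 21025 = -0.57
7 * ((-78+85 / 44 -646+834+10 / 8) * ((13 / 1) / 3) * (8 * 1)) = 302120 / 11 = 27465.45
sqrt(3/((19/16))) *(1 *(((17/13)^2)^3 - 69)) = -1235649008 *sqrt(57)/91709371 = -101.72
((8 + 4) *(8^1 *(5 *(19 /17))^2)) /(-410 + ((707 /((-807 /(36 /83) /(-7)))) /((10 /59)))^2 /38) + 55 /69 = -3159167097812485915 /476326828503527943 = -6.63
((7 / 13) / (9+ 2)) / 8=7 / 1144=0.01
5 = 5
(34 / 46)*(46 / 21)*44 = 1496 / 21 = 71.24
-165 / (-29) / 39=55 / 377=0.15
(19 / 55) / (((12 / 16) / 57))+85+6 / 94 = 111.32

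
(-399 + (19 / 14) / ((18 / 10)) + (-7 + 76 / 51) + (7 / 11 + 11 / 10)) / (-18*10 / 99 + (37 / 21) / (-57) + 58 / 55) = 505.97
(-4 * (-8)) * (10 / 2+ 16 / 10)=1056 / 5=211.20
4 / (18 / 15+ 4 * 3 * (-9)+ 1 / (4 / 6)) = -40 / 1053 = -0.04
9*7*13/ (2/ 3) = 2457/ 2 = 1228.50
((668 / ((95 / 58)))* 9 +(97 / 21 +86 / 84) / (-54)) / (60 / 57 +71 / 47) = 12389513537 / 8652420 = 1431.91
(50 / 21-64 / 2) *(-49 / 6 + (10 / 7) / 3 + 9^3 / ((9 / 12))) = -12595811 / 441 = -28561.93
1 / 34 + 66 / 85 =137 / 170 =0.81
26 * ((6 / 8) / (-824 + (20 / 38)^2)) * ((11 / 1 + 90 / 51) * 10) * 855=-13060736325 / 5055188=-2583.63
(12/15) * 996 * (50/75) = 2656/5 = 531.20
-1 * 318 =-318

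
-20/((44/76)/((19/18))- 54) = 1805/4824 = 0.37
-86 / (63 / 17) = -1462 / 63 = -23.21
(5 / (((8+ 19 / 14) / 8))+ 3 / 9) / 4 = 1811 / 1572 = 1.15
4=4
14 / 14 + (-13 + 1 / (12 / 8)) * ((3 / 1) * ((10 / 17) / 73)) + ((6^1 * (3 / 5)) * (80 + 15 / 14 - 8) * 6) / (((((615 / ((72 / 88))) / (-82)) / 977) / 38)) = -1388282511887 / 217175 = -6392460.05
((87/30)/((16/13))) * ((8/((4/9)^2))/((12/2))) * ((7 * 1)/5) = 22.27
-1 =-1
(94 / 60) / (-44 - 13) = -47 / 1710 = -0.03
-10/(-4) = 5/2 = 2.50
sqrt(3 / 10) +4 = sqrt(30) / 10 +4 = 4.55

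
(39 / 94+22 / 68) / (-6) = -295 / 2397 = -0.12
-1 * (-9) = 9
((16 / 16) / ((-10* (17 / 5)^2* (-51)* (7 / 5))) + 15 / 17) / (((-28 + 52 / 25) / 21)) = -4552375 / 6367248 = -0.71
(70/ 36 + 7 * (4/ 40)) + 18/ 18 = 164/ 45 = 3.64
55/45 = 11/9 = 1.22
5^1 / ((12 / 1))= 5 / 12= 0.42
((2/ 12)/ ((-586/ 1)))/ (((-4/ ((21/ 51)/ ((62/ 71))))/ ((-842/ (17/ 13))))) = -0.02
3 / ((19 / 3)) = 9 / 19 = 0.47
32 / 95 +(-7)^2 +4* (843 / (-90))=3383 / 285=11.87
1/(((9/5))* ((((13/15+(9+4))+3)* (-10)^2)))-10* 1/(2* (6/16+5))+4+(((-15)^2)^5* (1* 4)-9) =301122220780475863/130548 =2306601562494.07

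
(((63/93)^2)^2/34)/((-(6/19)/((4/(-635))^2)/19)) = -93610188/6330574838825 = -0.00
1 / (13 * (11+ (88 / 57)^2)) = 3249 / 565279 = 0.01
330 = 330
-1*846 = -846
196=196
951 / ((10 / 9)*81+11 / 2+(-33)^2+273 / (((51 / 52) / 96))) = 32334 / 948817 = 0.03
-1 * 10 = -10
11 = 11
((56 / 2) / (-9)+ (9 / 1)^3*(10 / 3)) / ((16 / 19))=207499 / 72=2881.93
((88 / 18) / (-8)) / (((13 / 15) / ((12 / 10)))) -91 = -1194 / 13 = -91.85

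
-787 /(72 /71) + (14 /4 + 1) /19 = -1061339 /1368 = -775.83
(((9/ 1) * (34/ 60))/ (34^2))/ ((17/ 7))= 21/ 11560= 0.00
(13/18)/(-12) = -13/216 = -0.06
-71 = -71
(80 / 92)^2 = 400 / 529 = 0.76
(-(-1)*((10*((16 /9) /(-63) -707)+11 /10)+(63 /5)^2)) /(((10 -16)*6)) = 195910469 /1020600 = 191.96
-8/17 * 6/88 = -6/187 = -0.03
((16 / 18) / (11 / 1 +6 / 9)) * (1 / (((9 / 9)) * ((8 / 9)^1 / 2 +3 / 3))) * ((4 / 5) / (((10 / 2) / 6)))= 576 / 11375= 0.05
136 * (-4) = -544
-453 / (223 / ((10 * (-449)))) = 2033970 / 223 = 9120.94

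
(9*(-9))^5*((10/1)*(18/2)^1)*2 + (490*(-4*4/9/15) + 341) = -16945772181221/27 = -627621191897.07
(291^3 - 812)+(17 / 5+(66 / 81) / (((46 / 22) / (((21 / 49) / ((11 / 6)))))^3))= 514176647613932 / 20866405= 24641362.40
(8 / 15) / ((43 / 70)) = 112 / 129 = 0.87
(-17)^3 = -4913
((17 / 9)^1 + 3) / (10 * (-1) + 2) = -11 / 18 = -0.61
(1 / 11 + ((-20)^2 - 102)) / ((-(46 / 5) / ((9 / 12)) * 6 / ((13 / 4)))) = -213135 / 16192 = -13.16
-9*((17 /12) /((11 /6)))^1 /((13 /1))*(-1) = 0.53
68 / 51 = 4 / 3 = 1.33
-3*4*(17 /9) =-68 /3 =-22.67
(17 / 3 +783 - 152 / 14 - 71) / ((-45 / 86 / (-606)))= 257852596 / 315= 818579.67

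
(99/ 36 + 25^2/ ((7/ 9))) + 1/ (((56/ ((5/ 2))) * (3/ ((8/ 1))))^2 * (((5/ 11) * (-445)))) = 31647307/ 39249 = 806.32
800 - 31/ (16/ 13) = 12397/ 16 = 774.81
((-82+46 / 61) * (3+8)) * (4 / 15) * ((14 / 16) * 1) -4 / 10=-63724 / 305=-208.93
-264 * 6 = -1584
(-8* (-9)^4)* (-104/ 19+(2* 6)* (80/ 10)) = -90279360/ 19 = -4751545.26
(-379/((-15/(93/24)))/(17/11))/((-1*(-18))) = 129239/36720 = 3.52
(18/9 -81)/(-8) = 9.88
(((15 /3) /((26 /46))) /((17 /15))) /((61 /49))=6.27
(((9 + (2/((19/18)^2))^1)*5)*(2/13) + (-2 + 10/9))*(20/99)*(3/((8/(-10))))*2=-15659300/1393821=-11.23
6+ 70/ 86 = 293/ 43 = 6.81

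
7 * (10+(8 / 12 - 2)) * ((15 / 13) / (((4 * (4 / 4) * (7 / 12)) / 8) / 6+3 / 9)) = 2016 / 11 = 183.27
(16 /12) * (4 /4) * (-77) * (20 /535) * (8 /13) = -2.36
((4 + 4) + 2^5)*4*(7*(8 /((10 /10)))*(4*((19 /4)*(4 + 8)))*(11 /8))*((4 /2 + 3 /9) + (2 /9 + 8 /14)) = 26350720 /3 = 8783573.33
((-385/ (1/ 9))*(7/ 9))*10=-26950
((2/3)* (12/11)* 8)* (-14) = -896/11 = -81.45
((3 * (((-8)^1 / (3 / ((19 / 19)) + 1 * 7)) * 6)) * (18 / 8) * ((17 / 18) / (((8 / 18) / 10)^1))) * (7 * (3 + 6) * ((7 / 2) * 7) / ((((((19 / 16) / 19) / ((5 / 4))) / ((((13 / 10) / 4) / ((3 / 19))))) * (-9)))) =38886939 / 8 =4860867.38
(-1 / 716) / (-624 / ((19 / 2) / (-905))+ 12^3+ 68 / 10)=-95 / 4161396296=-0.00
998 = 998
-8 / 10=-4 / 5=-0.80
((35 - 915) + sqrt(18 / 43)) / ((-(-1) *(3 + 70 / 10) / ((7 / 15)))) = -616 / 15 + 7 *sqrt(86) / 2150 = -41.04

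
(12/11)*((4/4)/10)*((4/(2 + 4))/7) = 4/385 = 0.01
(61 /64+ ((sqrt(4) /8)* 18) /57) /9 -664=-7265561 /10944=-663.89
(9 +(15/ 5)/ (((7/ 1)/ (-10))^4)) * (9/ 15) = 154827/ 12005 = 12.90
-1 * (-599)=599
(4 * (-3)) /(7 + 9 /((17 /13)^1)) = -51 /59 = -0.86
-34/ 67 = -0.51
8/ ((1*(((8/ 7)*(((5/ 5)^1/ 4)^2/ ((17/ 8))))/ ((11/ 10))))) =1309/ 5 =261.80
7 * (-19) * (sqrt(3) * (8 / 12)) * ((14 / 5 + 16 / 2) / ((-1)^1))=4788 * sqrt(3) / 5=1658.61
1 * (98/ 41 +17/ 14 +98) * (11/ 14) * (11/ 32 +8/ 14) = 3207655/ 43904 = 73.06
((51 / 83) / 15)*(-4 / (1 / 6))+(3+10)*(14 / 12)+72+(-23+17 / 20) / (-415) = 2147299 / 24900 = 86.24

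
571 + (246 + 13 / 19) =15536 / 19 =817.68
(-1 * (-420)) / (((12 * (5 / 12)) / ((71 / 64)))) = 1491 / 16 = 93.19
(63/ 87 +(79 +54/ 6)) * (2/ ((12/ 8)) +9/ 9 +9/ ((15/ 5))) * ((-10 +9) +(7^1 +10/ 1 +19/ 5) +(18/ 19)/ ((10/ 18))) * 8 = 224283264/ 2755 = 81409.53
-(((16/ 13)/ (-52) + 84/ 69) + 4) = -20188/ 3887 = -5.19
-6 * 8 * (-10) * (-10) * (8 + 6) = -67200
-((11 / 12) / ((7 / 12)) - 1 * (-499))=-3504 / 7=-500.57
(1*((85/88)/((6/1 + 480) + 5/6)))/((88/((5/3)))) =425/11310112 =0.00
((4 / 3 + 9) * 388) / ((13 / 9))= 36084 / 13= 2775.69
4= 4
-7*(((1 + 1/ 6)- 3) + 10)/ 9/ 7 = -49/ 54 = -0.91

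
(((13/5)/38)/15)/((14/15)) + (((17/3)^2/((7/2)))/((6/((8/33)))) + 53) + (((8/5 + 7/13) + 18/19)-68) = -355513013/30810780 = -11.54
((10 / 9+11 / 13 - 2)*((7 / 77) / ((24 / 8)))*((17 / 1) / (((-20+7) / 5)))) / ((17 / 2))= 50 / 50193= 0.00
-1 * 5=-5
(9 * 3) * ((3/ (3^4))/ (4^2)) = 1/ 16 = 0.06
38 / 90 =19 / 45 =0.42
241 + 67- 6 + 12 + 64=378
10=10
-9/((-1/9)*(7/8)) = 648/7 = 92.57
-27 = -27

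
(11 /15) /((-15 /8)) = -88 /225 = -0.39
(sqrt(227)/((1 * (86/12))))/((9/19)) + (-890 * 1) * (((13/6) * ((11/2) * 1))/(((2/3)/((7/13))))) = -34265/4 + 38 * sqrt(227)/129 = -8561.81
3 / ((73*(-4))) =-3 / 292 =-0.01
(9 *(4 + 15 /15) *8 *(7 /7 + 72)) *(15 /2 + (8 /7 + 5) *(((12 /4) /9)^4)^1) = 12542860 /63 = 199093.02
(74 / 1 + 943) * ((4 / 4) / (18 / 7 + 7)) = 7119 / 67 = 106.25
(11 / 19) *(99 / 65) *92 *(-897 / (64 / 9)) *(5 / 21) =-5184729 / 2128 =-2436.43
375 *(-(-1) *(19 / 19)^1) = 375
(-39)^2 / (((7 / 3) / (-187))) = -121897.29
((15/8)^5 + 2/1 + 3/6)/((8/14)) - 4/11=64255427/1441792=44.57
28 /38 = 0.74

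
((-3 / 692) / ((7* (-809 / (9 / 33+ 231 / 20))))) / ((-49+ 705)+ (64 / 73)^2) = 4620243 / 335267105465600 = 0.00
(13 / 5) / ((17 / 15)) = 39 / 17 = 2.29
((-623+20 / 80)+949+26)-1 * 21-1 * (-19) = 1401 / 4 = 350.25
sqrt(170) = 13.04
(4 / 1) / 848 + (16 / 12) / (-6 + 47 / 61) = -50771 / 202884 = -0.25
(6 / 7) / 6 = 1 / 7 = 0.14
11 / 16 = 0.69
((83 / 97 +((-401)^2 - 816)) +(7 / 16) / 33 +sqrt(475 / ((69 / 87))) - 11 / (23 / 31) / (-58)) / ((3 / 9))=15 * sqrt(12673) / 23 +5465297519749 / 11387024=480031.79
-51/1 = -51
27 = 27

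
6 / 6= 1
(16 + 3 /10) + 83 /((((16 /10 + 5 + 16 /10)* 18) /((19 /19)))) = 31111 /1845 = 16.86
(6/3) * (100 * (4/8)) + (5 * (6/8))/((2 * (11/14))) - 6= 4241/44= 96.39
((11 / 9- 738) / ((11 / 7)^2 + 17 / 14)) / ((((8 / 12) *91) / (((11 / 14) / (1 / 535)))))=-2053865 / 1482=-1385.87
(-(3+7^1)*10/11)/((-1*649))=100/7139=0.01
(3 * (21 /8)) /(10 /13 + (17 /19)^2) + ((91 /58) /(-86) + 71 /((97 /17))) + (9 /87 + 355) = 2655814375395 /7128839624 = 372.55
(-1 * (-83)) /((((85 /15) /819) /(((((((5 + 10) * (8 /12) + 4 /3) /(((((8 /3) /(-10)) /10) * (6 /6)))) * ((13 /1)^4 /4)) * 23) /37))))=-3349072142325 /148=-22628865826.52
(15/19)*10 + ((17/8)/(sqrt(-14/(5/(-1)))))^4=10.50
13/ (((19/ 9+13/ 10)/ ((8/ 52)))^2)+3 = 3708111/ 1225237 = 3.03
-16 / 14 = -8 / 7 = -1.14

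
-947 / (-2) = 947 / 2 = 473.50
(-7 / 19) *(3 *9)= -189 / 19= -9.95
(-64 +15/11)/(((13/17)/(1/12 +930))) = -10056061/132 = -76182.28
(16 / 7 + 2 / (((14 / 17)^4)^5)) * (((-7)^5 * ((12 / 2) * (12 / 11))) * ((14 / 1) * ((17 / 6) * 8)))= -212152465769528512790583795 / 61116037540569088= -3471305966.60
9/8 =1.12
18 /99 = 2 /11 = 0.18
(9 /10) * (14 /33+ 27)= 543 /22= 24.68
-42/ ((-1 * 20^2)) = 21/ 200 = 0.10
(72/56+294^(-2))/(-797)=-111133/68889492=-0.00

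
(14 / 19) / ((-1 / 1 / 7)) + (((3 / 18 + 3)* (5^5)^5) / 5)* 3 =21517276763916015429 / 38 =566244125366210932.34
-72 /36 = -2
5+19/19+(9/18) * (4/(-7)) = 40/7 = 5.71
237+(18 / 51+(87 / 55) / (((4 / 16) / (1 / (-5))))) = 1103709 / 4675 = 236.09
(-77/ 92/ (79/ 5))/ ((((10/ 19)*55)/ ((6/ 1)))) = -0.01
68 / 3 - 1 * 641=-1855 / 3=-618.33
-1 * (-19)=19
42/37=1.14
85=85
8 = 8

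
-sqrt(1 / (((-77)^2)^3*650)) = -0.00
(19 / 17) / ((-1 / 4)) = -76 / 17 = -4.47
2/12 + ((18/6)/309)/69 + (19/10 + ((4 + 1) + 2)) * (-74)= -46794847/71070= -658.43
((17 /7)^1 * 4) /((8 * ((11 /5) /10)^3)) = 1062500 /9317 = 114.04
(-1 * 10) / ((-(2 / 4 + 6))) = 1.54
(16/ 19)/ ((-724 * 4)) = -1/ 3439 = -0.00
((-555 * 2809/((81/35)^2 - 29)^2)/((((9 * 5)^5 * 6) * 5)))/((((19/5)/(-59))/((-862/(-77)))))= 906518904151/10353231164040336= 0.00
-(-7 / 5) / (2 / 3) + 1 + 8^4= 40991 / 10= 4099.10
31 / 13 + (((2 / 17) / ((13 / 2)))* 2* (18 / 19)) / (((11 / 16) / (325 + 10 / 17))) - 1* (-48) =52315295 / 785213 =66.63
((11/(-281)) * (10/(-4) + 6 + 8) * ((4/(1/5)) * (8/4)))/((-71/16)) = 80960/19951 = 4.06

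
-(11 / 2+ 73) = -157 / 2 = -78.50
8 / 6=4 / 3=1.33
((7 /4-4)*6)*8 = -108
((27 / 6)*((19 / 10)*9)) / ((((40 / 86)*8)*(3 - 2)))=66177 / 3200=20.68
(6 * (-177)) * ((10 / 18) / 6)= -295 / 3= -98.33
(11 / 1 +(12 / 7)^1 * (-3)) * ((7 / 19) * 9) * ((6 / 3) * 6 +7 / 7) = 4797 / 19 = 252.47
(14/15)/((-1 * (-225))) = 14/3375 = 0.00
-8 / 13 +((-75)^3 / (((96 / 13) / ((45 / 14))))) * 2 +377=-1068357093 / 2912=-366880.87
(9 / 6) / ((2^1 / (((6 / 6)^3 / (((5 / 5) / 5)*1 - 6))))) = -0.13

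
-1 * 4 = -4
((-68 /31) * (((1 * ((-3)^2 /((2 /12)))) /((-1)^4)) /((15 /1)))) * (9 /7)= -11016 /1085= -10.15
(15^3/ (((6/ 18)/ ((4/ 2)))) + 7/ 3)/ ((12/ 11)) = 668327/ 36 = 18564.64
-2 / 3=-0.67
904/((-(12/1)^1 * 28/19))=-2147/42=-51.12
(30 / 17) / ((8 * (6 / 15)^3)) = 1875 / 544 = 3.45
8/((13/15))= 120/13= 9.23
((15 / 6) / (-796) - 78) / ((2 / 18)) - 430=-1802189 / 1592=-1132.03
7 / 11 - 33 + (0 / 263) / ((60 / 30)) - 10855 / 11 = -11211 / 11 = -1019.18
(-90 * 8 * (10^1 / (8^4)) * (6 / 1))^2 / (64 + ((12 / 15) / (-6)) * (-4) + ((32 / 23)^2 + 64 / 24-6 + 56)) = 0.93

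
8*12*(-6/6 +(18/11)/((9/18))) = 2400/11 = 218.18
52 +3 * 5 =67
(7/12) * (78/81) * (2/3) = 91/243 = 0.37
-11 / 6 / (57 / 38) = -11 / 9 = -1.22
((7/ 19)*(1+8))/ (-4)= -63/ 76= -0.83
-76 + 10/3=-72.67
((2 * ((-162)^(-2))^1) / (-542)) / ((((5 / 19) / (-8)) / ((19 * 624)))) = 150176 / 2963385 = 0.05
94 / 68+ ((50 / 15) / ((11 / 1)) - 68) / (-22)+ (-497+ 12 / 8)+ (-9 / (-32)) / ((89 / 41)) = -8627763829 / 17575008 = -490.91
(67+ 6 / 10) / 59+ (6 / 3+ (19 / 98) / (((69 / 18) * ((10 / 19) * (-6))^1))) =832425 / 265972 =3.13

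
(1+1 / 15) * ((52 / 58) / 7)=416 / 3045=0.14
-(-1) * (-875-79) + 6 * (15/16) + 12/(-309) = -781493/824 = -948.41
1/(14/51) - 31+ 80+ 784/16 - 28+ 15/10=526/7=75.14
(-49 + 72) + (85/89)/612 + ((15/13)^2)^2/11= 23315662687/1006603884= 23.16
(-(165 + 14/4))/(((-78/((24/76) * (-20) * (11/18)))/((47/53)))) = -871145/117819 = -7.39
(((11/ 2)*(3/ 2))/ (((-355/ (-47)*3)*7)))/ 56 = 517/ 556640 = 0.00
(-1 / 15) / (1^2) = -1 / 15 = -0.07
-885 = -885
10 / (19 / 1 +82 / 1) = 10 / 101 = 0.10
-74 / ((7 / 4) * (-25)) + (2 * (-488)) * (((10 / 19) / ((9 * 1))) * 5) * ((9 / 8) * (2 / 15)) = -41.12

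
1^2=1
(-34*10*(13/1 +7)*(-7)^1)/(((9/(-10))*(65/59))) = -5616800/117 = -48006.84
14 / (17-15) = 7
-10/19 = -0.53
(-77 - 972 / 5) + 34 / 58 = -39268 / 145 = -270.81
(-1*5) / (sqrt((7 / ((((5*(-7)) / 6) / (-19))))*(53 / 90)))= -25*sqrt(3021) / 1007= -1.36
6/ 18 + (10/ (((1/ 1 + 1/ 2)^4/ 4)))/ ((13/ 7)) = 4831/ 1053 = 4.59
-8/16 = -1/2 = -0.50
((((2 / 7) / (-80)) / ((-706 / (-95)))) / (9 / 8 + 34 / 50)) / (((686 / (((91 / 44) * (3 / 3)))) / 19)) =-325 / 21309904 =-0.00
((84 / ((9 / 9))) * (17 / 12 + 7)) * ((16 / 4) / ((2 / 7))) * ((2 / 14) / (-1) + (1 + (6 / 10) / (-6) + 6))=66882.20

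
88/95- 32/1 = -2952/95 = -31.07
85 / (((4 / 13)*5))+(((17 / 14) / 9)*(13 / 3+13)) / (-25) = 1042457 / 18900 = 55.16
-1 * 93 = -93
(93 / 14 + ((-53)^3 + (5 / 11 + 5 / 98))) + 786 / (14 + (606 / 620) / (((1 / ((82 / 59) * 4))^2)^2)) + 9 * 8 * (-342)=-83217159713086660137 / 479657099131903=-173493.02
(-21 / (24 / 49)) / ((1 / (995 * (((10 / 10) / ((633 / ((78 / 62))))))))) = -4436705 / 52328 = -84.79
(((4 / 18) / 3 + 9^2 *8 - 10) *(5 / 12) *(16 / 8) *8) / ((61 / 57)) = 6546640 / 1647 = 3974.89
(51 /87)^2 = 0.34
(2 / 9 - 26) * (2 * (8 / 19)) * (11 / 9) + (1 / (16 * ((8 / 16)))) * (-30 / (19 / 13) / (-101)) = -16480333 / 621756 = -26.51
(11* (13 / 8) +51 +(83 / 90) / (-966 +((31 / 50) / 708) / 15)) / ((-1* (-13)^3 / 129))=36459181160151 / 9015538351144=4.04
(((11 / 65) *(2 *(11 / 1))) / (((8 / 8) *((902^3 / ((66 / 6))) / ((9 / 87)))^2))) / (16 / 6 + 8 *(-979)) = -27 / 23615322433904037591040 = -0.00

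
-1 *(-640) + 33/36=7691/12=640.92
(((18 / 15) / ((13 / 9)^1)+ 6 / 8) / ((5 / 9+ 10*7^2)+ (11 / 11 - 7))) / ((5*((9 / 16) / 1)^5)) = 35913728 / 3099689775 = 0.01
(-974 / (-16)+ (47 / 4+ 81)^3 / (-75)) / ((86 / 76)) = -964679609 / 103200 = -9347.67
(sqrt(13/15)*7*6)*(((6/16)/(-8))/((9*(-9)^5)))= 7*sqrt(195)/28343520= 0.00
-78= -78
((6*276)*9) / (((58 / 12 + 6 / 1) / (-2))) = -2751.51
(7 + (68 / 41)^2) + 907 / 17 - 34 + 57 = 2460585 / 28577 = 86.10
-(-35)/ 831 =35/ 831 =0.04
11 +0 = 11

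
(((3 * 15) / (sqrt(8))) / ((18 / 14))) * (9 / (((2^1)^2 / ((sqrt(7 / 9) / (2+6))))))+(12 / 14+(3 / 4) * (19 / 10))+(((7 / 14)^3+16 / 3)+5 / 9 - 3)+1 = 105 * sqrt(14) / 128+7933 / 1260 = 9.37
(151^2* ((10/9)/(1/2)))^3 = 94831292707208000/729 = 130084077787665.29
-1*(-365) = 365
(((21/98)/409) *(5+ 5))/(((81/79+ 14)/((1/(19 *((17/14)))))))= 2370/156811009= 0.00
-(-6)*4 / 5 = 24 / 5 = 4.80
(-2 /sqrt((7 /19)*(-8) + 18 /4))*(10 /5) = -4*sqrt(2242) /59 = -3.21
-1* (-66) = 66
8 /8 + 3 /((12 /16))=5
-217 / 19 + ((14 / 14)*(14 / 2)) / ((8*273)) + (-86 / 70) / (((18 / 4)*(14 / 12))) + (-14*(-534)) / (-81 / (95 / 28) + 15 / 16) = -1899321988079 / 5625958520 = -337.60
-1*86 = -86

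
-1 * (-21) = 21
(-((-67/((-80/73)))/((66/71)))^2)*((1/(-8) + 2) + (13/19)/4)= -37503552859631/4237516800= -8850.36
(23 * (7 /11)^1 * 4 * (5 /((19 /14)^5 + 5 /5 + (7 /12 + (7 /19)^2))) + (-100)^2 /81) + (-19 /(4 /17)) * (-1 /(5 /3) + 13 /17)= 5133945201880753 /32814719626590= 156.45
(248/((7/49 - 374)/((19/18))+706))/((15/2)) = 8246/87735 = 0.09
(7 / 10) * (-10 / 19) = -7 / 19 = -0.37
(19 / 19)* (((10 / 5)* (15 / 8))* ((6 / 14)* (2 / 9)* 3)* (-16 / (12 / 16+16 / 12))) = -288 / 35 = -8.23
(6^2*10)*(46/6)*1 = 2760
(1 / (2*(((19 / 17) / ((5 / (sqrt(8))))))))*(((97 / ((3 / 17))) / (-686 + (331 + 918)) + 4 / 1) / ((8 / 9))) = 2143275*sqrt(2) / 684608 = 4.43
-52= -52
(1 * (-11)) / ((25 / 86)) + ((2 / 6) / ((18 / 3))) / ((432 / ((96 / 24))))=-1838999 / 48600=-37.84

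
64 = 64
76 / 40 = 19 / 10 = 1.90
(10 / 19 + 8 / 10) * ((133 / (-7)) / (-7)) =18 / 5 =3.60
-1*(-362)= 362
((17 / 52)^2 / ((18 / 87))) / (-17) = -493 / 16224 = -0.03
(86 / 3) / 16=43 / 24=1.79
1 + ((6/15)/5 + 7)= 202/25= 8.08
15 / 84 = 5 / 28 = 0.18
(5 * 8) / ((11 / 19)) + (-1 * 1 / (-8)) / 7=42571 / 616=69.11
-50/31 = -1.61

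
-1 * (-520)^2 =-270400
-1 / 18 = -0.06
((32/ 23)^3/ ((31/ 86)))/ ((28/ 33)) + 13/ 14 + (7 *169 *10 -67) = 62165663807/ 5280478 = 11772.73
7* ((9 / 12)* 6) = 63 / 2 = 31.50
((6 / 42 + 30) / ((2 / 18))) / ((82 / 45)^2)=3845475 / 47068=81.70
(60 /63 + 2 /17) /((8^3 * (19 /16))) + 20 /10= 217247 /108528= 2.00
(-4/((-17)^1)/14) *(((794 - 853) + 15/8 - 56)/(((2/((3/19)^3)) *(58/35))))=-122175/54103792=-0.00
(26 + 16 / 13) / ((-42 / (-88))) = 5192 / 91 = 57.05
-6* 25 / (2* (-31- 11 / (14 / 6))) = 21 / 10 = 2.10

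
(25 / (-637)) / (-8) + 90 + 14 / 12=1393831 / 15288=91.17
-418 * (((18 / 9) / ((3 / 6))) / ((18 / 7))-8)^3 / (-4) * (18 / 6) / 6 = -10194602 / 729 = -13984.36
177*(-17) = -3009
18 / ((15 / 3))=18 / 5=3.60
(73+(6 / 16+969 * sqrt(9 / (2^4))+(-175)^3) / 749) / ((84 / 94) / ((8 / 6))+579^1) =-284899007 / 23321292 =-12.22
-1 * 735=-735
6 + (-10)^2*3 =306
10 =10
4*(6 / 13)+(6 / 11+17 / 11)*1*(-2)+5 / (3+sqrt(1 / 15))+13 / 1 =236525 / 19162 - 5*sqrt(15) / 134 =12.20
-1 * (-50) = 50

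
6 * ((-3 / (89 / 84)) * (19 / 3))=-9576 / 89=-107.60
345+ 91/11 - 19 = 3677/11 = 334.27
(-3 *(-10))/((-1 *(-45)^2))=-2/135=-0.01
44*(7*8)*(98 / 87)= 241472 / 87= 2775.54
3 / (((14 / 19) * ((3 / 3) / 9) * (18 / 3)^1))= 6.11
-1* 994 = -994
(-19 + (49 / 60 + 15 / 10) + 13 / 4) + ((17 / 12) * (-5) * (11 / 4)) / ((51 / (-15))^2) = -15.12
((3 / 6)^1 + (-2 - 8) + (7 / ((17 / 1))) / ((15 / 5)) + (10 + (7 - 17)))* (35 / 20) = -6685 / 408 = -16.38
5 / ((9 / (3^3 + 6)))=55 / 3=18.33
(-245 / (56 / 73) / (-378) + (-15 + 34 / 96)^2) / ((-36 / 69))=-34234741 / 82944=-412.75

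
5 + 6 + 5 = 16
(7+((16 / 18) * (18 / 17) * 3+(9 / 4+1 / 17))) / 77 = 75 / 476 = 0.16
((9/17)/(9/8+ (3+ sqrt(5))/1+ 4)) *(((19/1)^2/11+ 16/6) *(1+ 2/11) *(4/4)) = 4749576/1606517 - 2922816 *sqrt(5)/8032585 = 2.14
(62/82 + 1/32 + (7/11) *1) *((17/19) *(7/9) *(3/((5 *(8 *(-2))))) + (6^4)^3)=67984046919028809/21936640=3099109385.90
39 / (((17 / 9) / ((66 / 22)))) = 1053 / 17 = 61.94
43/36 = 1.19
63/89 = 0.71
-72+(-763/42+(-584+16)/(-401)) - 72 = -160.75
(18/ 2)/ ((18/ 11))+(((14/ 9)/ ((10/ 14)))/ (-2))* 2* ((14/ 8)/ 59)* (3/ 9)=43636/ 7965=5.48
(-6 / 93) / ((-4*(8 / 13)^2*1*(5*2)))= 0.00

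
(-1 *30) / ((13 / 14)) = -420 / 13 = -32.31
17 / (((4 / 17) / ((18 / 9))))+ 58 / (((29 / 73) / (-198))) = -57527 / 2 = -28763.50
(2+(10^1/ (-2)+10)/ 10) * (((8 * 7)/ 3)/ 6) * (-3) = -70/ 3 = -23.33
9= 9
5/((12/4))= 5/3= 1.67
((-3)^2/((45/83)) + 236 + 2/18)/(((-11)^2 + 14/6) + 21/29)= 329788/161895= 2.04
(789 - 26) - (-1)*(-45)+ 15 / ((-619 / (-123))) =446287 / 619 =720.98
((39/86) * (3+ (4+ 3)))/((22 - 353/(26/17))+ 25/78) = -7605/349633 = -0.02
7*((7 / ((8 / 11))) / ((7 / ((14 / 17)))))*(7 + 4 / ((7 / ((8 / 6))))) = 12551 / 204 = 61.52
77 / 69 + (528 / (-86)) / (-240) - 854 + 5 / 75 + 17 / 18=-37911467 / 44505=-851.85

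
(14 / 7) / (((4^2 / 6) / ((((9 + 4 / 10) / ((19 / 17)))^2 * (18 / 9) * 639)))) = 1223814717 / 18050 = 67801.37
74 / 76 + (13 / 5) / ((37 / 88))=50317 / 7030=7.16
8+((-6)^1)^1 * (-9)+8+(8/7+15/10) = 1017/14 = 72.64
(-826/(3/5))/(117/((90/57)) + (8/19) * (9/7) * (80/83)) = -18.45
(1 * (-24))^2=576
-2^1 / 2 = -1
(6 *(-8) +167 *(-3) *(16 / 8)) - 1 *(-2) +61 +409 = -578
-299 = -299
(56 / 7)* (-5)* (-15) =600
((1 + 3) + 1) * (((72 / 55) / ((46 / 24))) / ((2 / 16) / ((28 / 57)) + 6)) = 64512 / 118151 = 0.55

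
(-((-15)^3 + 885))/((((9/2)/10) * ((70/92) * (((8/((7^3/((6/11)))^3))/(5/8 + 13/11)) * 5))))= 81684140930.58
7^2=49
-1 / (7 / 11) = -11 / 7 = -1.57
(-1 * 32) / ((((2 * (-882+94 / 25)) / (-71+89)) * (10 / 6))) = 1080 / 5489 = 0.20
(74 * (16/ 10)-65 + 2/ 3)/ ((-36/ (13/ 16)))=-1.22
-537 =-537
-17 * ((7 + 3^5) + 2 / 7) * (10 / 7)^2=-2978400 / 343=-8683.38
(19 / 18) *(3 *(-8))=-76 / 3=-25.33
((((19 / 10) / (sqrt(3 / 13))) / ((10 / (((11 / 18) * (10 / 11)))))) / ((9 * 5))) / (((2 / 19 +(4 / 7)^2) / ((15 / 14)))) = 2527 * sqrt(39) / 1302480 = 0.01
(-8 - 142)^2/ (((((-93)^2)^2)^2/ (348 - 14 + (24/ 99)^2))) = 909475000/ 677093989694698521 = 0.00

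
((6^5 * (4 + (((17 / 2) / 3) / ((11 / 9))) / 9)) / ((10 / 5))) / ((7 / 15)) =2731320 / 77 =35471.69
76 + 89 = 165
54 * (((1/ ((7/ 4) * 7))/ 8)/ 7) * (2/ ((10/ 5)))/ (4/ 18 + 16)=243/ 50078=0.00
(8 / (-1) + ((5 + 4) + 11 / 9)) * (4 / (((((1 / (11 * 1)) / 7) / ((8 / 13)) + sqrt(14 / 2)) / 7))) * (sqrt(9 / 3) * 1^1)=-4484480 * sqrt(3) / 23904207 + 212495360 * sqrt(21) / 23904207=40.41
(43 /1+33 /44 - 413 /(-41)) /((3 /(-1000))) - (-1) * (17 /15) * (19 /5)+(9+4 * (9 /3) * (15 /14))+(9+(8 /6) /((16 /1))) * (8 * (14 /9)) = -3448664566 /193725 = -17801.86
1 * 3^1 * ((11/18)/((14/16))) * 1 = 44/21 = 2.10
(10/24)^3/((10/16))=25/216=0.12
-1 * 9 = -9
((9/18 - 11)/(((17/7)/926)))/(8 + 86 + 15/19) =-1293159/30617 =-42.24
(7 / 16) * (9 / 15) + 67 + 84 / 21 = 5701 / 80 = 71.26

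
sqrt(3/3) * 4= 4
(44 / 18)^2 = 484 / 81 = 5.98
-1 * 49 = -49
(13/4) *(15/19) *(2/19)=195/722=0.27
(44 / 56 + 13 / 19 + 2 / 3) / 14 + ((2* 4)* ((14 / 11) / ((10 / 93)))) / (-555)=-0.02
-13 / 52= -1 / 4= -0.25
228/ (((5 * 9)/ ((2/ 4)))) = 38/ 15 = 2.53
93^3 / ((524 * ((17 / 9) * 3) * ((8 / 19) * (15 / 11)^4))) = 8287230589 / 44540000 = 186.06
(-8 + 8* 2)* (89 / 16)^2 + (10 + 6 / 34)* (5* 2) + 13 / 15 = 2857327 / 8160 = 350.16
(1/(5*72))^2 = 1/129600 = 0.00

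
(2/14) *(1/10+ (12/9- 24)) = -677/210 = -3.22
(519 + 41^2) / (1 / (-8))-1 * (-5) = -17595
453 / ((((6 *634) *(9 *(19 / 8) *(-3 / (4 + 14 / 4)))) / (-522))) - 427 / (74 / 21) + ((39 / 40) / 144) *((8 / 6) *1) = -36549905257 / 320905440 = -113.90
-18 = -18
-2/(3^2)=-2/9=-0.22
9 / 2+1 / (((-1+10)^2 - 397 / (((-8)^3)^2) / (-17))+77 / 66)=9913379295 / 2197031246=4.51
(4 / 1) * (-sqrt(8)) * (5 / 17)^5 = -25000 * sqrt(2) / 1419857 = -0.02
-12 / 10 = -6 / 5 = -1.20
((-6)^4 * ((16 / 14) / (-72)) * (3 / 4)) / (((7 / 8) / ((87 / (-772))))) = 18792 / 9457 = 1.99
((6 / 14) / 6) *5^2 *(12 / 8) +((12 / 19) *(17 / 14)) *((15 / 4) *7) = 12135 / 532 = 22.81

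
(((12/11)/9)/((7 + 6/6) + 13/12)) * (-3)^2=144/1199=0.12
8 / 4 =2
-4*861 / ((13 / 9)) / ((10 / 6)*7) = -13284 / 65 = -204.37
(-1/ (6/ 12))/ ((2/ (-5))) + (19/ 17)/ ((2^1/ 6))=8.35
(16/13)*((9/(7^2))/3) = 48/637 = 0.08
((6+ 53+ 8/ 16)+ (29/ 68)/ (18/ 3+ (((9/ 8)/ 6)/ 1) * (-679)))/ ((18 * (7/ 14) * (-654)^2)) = 3926411/ 254040207336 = 0.00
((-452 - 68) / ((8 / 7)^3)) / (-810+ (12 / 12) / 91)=2028845 / 4717376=0.43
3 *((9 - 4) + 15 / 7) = 150 / 7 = 21.43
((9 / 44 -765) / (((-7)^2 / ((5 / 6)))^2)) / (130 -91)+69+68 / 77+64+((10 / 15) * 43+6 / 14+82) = 1345754495 / 5493488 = 244.97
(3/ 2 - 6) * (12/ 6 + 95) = -873/ 2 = -436.50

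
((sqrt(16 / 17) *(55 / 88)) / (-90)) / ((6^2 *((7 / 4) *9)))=-sqrt(17) / 347004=-0.00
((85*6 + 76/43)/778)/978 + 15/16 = 0.94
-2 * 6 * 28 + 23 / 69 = -1007 / 3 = -335.67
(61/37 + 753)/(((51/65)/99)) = 59892690/629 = 95218.90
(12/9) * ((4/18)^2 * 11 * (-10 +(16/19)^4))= -72610208/10556001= -6.88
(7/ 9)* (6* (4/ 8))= 7/ 3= 2.33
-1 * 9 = -9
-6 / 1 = -6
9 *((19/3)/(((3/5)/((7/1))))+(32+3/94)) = 89609/94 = 953.29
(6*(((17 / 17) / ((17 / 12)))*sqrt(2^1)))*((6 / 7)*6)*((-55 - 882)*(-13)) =31573152*sqrt(2) / 119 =375220.00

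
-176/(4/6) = -264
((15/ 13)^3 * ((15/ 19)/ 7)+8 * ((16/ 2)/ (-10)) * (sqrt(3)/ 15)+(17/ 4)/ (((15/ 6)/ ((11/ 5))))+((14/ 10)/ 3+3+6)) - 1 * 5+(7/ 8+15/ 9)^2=62442143401/ 4207694400 - 32 * sqrt(3)/ 75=14.10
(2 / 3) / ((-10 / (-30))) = 2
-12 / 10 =-1.20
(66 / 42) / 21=11 / 147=0.07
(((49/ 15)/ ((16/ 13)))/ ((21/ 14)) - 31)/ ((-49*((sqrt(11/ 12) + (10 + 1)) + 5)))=84184/ 2249835 - 10523*sqrt(33)/ 26998020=0.04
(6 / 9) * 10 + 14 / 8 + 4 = 149 / 12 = 12.42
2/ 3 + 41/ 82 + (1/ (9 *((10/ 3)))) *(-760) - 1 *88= -673/ 6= -112.17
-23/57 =-0.40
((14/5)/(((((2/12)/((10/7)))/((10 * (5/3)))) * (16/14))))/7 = 50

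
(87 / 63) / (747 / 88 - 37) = -0.05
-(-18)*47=846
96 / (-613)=-96 / 613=-0.16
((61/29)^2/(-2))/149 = -3721/250618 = -0.01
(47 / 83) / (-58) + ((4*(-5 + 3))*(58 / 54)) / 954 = -1163737 / 61999506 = -0.02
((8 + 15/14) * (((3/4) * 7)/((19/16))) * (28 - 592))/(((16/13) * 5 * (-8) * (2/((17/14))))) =278.96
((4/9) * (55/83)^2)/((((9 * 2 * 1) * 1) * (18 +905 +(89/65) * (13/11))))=166375/14188494843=0.00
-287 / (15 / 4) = -76.53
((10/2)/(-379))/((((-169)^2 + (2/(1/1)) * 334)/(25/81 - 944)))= 382195/897301071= 0.00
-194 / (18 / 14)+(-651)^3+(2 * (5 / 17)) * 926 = -42211790749 / 153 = -275894057.18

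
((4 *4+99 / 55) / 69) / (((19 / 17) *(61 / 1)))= 1513 / 399855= 0.00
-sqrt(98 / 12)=-7 *sqrt(6) / 6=-2.86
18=18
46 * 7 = 322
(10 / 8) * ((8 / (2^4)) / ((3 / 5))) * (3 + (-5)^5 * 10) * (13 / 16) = -10155275 / 384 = -26446.03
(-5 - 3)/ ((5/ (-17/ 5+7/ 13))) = 1488/ 325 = 4.58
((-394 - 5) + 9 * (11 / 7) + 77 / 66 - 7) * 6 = -2344.14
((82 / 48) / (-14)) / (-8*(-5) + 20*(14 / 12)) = -0.00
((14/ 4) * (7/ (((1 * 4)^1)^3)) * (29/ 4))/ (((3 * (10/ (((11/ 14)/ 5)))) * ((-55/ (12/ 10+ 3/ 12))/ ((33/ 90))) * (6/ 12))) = -64757/ 230400000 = -0.00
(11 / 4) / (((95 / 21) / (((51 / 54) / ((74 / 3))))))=1309 / 56240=0.02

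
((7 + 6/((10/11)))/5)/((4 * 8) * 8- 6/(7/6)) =0.01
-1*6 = -6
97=97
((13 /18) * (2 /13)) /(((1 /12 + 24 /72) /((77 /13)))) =308 /195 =1.58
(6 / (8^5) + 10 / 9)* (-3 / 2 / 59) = -163867 / 5799936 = -0.03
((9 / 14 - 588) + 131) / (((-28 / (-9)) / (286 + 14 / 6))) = -16579455 / 392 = -42294.53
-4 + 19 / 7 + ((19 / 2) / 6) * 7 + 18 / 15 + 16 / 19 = 11.84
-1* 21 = -21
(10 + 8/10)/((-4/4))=-10.80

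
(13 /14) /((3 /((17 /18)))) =221 /756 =0.29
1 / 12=0.08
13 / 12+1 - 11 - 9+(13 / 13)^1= -203 / 12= -16.92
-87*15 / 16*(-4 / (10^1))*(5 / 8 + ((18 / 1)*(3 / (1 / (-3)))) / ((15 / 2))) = -218979 / 320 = -684.31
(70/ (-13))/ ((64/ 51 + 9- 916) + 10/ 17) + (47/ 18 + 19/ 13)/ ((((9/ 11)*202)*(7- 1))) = 1184874809/ 117829764936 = 0.01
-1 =-1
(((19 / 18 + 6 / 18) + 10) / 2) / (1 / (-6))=-205 / 6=-34.17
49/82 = 0.60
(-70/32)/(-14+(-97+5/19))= 665/33664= 0.02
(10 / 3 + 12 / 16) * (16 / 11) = 196 / 33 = 5.94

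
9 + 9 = 18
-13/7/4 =-13/28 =-0.46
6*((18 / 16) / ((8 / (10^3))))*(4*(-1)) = -3375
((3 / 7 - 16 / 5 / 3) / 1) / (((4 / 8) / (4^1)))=-536 / 105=-5.10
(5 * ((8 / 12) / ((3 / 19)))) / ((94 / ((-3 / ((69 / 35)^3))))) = -4073125 / 46319769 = -0.09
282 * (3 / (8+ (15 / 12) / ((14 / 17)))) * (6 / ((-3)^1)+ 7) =236880 / 533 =444.43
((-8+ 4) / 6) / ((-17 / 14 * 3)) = 0.18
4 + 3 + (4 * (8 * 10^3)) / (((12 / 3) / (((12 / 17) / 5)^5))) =264400223 / 35496425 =7.45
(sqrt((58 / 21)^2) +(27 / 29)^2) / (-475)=-3373 / 441525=-0.01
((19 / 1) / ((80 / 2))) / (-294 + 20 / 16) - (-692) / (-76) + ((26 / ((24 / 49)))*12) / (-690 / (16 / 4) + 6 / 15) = -4904336011 / 382905290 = -12.81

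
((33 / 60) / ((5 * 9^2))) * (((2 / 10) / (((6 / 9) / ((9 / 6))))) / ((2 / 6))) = 11 / 6000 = 0.00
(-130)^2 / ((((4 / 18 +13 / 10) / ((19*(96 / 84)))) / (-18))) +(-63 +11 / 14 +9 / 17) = -141491515297 / 32606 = -4339431.86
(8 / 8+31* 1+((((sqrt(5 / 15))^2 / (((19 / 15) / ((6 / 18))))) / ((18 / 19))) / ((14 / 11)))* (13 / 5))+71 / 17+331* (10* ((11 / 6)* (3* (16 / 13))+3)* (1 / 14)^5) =58448679007 / 1604597904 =36.43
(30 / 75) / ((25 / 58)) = 116 / 125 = 0.93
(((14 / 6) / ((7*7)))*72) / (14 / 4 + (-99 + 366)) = 48 / 3787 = 0.01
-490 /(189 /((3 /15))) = -14 /27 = -0.52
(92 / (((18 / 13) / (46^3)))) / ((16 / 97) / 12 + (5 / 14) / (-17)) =-1343765139808 / 1509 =-890500423.99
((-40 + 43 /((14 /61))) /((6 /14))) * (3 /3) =2063 /6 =343.83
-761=-761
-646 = -646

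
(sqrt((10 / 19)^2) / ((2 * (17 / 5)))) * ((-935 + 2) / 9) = -7775 / 969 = -8.02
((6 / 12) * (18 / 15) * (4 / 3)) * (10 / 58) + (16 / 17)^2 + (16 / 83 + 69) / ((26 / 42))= 1020031563 / 9043099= 112.80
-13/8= -1.62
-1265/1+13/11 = -13902/11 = -1263.82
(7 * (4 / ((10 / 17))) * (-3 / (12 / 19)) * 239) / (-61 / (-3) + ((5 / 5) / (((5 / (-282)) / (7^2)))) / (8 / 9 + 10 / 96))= 231822591 / 11851522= 19.56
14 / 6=7 / 3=2.33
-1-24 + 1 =-24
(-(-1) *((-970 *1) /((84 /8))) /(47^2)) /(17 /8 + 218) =-15520 /81691029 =-0.00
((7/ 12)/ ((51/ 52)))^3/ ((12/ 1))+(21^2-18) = 18180838423/ 42978924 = 423.02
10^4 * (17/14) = 85000/7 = 12142.86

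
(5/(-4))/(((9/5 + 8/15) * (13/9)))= -135/364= -0.37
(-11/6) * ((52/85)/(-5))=286/1275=0.22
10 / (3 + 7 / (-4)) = 8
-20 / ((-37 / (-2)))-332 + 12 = -11880 / 37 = -321.08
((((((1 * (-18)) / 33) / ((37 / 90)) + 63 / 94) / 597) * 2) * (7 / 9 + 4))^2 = 14403120169 / 130416696920169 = 0.00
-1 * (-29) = 29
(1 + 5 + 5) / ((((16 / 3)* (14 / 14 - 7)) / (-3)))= 1.03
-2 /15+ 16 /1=238 /15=15.87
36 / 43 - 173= -7403 / 43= -172.16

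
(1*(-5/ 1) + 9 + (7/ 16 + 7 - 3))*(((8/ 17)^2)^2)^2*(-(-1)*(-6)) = -849346560/ 6975757441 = -0.12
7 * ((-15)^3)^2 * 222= 17701031250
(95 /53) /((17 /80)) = 7600 /901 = 8.44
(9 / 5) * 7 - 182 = -847 / 5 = -169.40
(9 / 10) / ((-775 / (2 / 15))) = -3 / 19375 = -0.00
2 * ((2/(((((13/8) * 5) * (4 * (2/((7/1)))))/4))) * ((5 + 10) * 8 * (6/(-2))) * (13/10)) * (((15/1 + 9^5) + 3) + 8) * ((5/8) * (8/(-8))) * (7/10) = 20841660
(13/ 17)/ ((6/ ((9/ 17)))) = 39/ 578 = 0.07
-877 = -877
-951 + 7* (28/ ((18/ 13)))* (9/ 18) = -7922/ 9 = -880.22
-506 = -506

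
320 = 320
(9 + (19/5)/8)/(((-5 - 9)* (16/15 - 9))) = 1137/13328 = 0.09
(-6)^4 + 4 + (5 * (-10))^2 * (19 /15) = 13400 /3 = 4466.67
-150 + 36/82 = -6132/41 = -149.56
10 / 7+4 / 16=1.68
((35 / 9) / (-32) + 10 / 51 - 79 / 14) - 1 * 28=-1150453 / 34272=-33.57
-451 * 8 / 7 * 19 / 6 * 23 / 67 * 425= -335047900 / 1407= -238129.28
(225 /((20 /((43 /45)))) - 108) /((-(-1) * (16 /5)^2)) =-9725 /1024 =-9.50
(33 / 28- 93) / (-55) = 2571 / 1540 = 1.67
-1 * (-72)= 72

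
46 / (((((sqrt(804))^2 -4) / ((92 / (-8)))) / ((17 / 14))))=-8993 / 11200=-0.80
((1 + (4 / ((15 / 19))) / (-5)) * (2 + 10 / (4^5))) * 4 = -343 / 3200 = -0.11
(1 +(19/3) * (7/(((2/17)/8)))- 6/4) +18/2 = 18139/6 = 3023.17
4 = 4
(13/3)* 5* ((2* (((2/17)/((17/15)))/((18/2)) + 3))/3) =339430/7803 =43.50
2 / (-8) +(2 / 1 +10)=47 / 4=11.75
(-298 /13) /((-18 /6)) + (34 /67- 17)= -23129 /2613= -8.85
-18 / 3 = -6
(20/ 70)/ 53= 2/ 371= 0.01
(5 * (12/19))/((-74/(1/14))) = -15/4921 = -0.00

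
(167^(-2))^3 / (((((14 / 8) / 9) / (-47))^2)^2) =8195990282496 / 52082399792881969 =0.00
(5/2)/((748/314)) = 785/748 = 1.05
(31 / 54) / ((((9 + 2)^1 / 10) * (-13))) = -155 / 3861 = -0.04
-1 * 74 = -74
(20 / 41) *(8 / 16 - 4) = -70 / 41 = -1.71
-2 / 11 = -0.18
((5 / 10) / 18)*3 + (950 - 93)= 10285 / 12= 857.08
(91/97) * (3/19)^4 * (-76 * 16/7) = -67392/665323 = -0.10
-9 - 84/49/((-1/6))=9/7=1.29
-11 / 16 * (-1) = 11 / 16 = 0.69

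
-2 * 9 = -18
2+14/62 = 2.23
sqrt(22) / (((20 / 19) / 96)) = 456* sqrt(22) / 5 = 427.77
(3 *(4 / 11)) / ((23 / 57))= 684 / 253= 2.70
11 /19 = 0.58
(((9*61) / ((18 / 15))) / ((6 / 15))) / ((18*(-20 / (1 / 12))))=-305 / 1152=-0.26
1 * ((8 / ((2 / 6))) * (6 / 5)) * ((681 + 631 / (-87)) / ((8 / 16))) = 5627136 / 145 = 38807.83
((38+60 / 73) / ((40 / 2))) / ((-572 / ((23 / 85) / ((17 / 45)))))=-22563 / 9282680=-0.00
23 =23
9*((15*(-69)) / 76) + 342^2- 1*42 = 8876757 / 76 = 116799.43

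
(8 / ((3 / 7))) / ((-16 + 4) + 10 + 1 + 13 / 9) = 42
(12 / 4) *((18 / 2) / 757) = 27 / 757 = 0.04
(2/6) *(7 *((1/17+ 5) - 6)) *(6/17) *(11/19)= -2464/5491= -0.45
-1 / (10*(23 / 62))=-31 / 115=-0.27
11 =11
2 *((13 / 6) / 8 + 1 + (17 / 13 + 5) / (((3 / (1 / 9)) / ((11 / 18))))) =71449 / 25272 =2.83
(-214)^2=45796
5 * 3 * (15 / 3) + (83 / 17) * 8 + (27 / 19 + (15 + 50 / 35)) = 298245 / 2261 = 131.91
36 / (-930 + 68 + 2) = -0.04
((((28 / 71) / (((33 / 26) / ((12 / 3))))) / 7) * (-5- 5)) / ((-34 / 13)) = 27040 / 39831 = 0.68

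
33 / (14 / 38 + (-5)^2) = 627 / 482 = 1.30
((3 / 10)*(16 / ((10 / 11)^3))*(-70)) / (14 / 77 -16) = 102487 / 3625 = 28.27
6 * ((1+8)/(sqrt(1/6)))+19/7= 19/7+54 * sqrt(6)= 134.99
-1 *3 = -3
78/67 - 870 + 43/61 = -3548051/4087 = -868.13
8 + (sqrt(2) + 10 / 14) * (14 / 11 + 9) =113 * sqrt(2) / 11 + 1181 / 77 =29.87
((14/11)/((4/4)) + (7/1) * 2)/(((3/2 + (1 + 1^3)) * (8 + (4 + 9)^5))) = 16/1361437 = 0.00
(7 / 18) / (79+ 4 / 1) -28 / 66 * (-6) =41909 / 16434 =2.55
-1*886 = -886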